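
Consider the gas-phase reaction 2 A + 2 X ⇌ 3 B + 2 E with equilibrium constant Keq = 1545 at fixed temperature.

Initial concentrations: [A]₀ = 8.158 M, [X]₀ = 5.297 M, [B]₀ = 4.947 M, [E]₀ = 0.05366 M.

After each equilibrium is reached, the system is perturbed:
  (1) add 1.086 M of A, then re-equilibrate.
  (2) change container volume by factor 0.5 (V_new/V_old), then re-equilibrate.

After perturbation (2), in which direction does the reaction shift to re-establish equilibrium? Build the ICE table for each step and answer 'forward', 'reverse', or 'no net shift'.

Q₀ = 1.8668e-04 vs Keq = 1545 ⇒ Q<K, forward
Step 1:
                    A           X           B           E
  I             8.158       5.297       4.947     0.05366
  C            -4.238      -4.238       6.357       4.238
  E              3.92       1.059        11.3       4.292
  solve Keq expr → x = 2.119; check Q = 1545
Then add 1.086 M of A.
Step 2:
                    A           X           B           E
  I             5.006       1.059        11.3       4.292
  C           -0.1485     -0.1485      0.2228      0.1485
  E             4.857      0.9102       11.53        4.44
  solve Keq expr → x = 0.07426; check Q = 1545
Then change container volume by factor 0.5 (V_new/V_old).
Step 3:
                    A           X           B           E
  I             9.714        1.82       23.05       8.881
  C            0.4287      0.4287     -0.6431     -0.4287
  E             10.14       2.249       22.41       8.452
  solve Keq expr → x = -0.2144; check Q = 1545

Direction: reverse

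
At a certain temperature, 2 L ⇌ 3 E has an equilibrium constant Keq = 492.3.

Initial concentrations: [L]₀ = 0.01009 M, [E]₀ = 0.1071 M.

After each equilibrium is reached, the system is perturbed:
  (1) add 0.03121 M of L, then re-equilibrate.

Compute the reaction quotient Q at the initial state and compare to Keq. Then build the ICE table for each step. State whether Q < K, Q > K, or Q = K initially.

Q₀ = 12.07; Q < K (proceeds forward)

Q₀ = 12.07 vs Keq = 492.3 ⇒ Q<K, forward
Step 1:
                  L         E
  Initial   0.01009    0.1071
  Change  -0.008229   0.01234
  Equil    0.001861    0.1194
  solve Keq expr → x = 0.004115; check Q = 492.3
Then add 0.03121 M of L.
Step 2:
                  L         E
  Initial   0.03307    0.1194
  Change   -0.03006   0.04509
  Equil    0.003008    0.1645
  solve Keq expr → x = 0.01503; check Q = 492.3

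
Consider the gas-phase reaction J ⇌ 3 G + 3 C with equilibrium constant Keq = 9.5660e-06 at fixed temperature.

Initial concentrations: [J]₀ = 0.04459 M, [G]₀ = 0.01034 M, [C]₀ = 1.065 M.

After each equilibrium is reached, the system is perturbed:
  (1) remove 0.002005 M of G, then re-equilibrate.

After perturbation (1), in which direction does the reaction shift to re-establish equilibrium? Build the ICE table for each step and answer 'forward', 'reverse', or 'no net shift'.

Q₀ = 2.9948e-05 vs Keq = 9.5660e-06 ⇒ Q>K, reverse
Step 1:
                   J          G          C
  Initial    0.04459    0.01034      1.065
  Change    0.001065  -0.003195  -0.003195
  Equil      0.04565   0.007145      1.062
  solve Keq expr → x = -0.001065; check Q = 9.5660e-06
Then remove 0.002005 M of G.
Step 2:
                   J          G          C
  Initial    0.04565    0.00514      1.062
  Change  -6.5257e-04   0.001958   0.001958
  Equil        0.045   0.007098      1.064
  solve Keq expr → x = 6.5257e-04; check Q = 9.5660e-06

Direction: forward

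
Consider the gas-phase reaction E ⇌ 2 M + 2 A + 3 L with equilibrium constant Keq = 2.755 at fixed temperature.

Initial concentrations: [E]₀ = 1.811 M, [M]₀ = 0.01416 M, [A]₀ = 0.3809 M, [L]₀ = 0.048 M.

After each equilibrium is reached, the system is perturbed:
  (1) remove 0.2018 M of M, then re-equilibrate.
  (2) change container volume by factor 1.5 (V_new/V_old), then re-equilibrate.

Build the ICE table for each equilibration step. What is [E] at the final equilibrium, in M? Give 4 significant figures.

Q₀ = 1.7765e-09 vs Keq = 2.755 ⇒ Q<K, forward
Step 1:
                  E         M         A         L
  init        1.811   0.01416    0.3809     0.048
  Δ         -0.4501    0.9001    0.9001      1.35
  eq          1.361    0.9143     1.281     1.398
  solve Keq expr → x = 0.4501; check Q = 2.755
Then remove 0.2018 M of M.
Step 2:
                  E         M         A         L
  init        1.361    0.7125     1.281     1.398
  Δ        -0.03242   0.06483   0.06483   0.09725
  eq          1.329    0.7773     1.346     1.495
  solve Keq expr → x = 0.03242; check Q = 2.755
Then change container volume by factor 1.5 (V_new/V_old).
Step 3:
                  E         M         A         L
  init       0.8857    0.5182    0.8972     0.997
  Δ         -0.1277    0.2553    0.2553     0.383
  eq          0.758    0.7735     1.153      1.38
  solve Keq expr → x = 0.1277; check Q = 2.755

[E]_eq = 0.758 M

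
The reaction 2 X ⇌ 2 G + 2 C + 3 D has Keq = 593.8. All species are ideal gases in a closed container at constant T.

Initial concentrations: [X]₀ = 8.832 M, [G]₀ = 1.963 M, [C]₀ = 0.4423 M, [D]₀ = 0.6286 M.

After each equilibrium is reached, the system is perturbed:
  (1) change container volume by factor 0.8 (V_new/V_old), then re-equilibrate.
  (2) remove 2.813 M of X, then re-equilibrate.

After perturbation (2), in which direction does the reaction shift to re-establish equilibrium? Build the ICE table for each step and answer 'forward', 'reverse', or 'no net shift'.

Direction: reverse

Q₀ = 0.0024 vs Keq = 593.8 ⇒ Q<K, forward
Step 1:
                    X           G           C           D
  init          8.832       1.963      0.4423      0.6286
  Δ            -2.707       2.707       2.707        4.06
  eq            6.125        4.67       3.149       4.688
  solve Keq expr → x = 1.353; check Q = 593.8
Then change container volume by factor 0.8 (V_new/V_old).
Step 2:
                    X           G           C           D
  init          7.657       5.837       3.936        5.86
  Δ            0.5608     -0.5608     -0.5608     -0.8413
  eq            8.218       5.276       3.375       5.019
  solve Keq expr → x = -0.2804; check Q = 593.8
Then remove 2.813 M of X.
Step 3:
                    X           G           C           D
  init          5.405       5.276       3.375       5.019
  Δ            0.3603     -0.3603     -0.3603     -0.5404
  eq            5.765       4.916       3.015       4.479
  solve Keq expr → x = -0.1801; check Q = 593.8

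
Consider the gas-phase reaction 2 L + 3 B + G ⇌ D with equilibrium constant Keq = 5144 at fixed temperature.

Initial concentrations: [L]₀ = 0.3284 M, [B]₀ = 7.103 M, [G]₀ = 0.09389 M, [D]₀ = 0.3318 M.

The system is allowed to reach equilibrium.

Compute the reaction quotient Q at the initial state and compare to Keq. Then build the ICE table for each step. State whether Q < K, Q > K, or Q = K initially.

Q₀ = 0.09144; Q < K (proceeds forward)

Q₀ = 0.09144 vs Keq = 5144 ⇒ Q<K, forward
Step 1:
                    L           B           G           D
  I            0.3284       7.103     0.09389      0.3318
  C           -0.1878     -0.2816    -0.09388     0.09388
  E            0.1406       6.821  1.3180e-05      0.4257
  solve Keq expr → x = 0.09388; check Q = 5144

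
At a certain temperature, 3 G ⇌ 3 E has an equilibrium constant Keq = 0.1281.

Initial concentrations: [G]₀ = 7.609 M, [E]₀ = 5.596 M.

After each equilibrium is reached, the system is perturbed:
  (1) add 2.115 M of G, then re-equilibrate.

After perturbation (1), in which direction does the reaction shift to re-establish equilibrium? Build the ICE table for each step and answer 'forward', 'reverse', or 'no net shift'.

Direction: forward

Q₀ = 0.3978 vs Keq = 0.1281 ⇒ Q>K, reverse
Step 1:
                   G          E
  Initial      7.609      5.596
  Change        1.17      -1.17
  Equil        8.779      4.426
  solve Keq expr → x = -0.3901; check Q = 0.1281
Then add 2.115 M of G.
Step 2:
                   G          E
  Initial      10.89      4.426
  Change     -0.7088     0.7088
  Equil        10.19      5.135
  solve Keq expr → x = 0.2363; check Q = 0.1281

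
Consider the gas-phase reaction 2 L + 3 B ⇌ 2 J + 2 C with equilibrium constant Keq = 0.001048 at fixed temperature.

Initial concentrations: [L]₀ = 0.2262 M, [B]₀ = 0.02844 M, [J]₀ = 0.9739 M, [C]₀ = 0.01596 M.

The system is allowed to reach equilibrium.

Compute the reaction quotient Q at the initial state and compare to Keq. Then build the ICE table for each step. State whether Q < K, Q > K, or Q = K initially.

Q₀ = 205.3 vs Keq = 0.001048 ⇒ Q>K, reverse
Step 1:
                  L         B         J         C
  Initial    0.2262   0.02844    0.9739   0.01596
  Change    0.01586   0.02379  -0.01586  -0.01586
  Equil      0.2421   0.05223     0.958 9.7645e-05
  solve Keq expr → x = -0.007931; check Q = 0.001048

Q₀ = 205.3; Q > K (proceeds reverse)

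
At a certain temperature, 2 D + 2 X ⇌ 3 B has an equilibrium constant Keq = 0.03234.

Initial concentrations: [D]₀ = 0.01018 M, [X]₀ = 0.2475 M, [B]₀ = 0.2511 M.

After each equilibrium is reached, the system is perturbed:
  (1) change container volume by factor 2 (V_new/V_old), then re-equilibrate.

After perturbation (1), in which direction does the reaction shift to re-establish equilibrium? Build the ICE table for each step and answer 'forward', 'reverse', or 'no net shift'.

Q₀ = 2494 vs Keq = 0.03234 ⇒ Q>K, reverse
Step 1:
                  D         X         B
  I         0.01018    0.2475    0.2511
  C          0.1362    0.1362   -0.2044
  E          0.1464    0.3837   0.04674
  solve Keq expr → x = -0.06812; check Q = 0.03234
Then change container volume by factor 2 (V_new/V_old).
Step 2:
                  D         X         B
  I         0.07321    0.1919   0.02337
  C        0.002781  0.002781 -0.004171
  E         0.07599    0.1947    0.0192
  solve Keq expr → x = -0.00139; check Q = 0.03234

Direction: reverse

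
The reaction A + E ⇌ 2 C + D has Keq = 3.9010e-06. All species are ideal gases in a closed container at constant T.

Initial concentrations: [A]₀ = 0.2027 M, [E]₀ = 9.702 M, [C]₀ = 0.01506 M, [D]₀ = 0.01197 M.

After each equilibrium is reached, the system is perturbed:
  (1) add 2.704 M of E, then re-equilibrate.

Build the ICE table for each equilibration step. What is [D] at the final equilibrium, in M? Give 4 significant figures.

Q₀ = 1.3805e-06 vs Keq = 3.9010e-06 ⇒ Q<K, forward
Step 1:
                  A         E         C         D
  I          0.2027     9.702   0.01506   0.01197
  C       -0.003504 -0.003504  0.007009  0.003504
  E          0.1992     9.698   0.02207   0.01547
  solve Keq expr → x = 0.003504; check Q = 3.9010e-06
Then add 2.704 M of E.
Step 2:
                  A         E         C         D
  I          0.1992      12.4   0.02207   0.01547
  C        -0.00102  -0.00102   0.00204   0.00102
  E          0.1982      12.4   0.02411   0.01649
  solve Keq expr → x = 0.00102; check Q = 3.9010e-06

[D]_eq = 0.01649 M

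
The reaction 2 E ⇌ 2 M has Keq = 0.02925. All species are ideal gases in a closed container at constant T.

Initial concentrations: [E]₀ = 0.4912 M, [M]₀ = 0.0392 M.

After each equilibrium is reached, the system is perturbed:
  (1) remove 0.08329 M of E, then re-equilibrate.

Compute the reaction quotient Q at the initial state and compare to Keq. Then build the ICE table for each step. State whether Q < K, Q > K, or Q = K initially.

Q₀ = 0.006369; Q < K (proceeds forward)

Q₀ = 0.006369 vs Keq = 0.02925 ⇒ Q<K, forward
Step 1:
                   E          M
  Initial     0.4912     0.0392
  Change    -0.03826    0.03826
  Equil       0.4529    0.07746
  solve Keq expr → x = 0.01913; check Q = 0.02925
Then remove 0.08329 M of E.
Step 2:
                   E          M
  Initial     0.3696    0.07746
  Change     0.01216   -0.01216
  Equil       0.3818     0.0653
  solve Keq expr → x = -0.006082; check Q = 0.02925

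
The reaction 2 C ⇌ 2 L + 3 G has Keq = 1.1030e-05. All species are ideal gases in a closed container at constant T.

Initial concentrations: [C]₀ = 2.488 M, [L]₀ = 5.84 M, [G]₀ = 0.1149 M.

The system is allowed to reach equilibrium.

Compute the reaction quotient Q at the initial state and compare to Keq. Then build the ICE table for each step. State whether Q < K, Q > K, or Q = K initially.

Q₀ = 0.008358 vs Keq = 1.1030e-05 ⇒ Q>K, reverse
Step 1:
                  C         L         G
  Initial     2.488      5.84    0.1149
  Change    0.06798  -0.06798    -0.102
  Equil       2.556     5.772   0.01293
  solve Keq expr → x = -0.03399; check Q = 1.1030e-05

Q₀ = 0.008358; Q > K (proceeds reverse)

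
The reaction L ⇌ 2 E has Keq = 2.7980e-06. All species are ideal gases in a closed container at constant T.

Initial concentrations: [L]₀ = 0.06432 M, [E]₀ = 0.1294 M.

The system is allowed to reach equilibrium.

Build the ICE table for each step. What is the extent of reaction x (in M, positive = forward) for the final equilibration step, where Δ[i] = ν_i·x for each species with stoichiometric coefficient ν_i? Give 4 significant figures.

Q₀ = 0.2603 vs Keq = 2.7980e-06 ⇒ Q>K, reverse
Step 1:
                    L           E
  I           0.06432      0.1294
  C            0.0644     -0.1288
  E            0.1287  6.0013e-04
  solve Keq expr → x = -0.0644; check Q = 2.7980e-06

x = -0.0644 M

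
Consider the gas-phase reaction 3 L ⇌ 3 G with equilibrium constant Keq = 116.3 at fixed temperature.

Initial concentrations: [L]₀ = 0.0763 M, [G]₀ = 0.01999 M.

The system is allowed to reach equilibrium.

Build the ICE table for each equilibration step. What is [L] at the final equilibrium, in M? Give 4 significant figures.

[L]_eq = 0.01637 M

Q₀ = 0.01798 vs Keq = 116.3 ⇒ Q<K, forward
Step 1:
                  L         G
  I          0.0763   0.01999
  C        -0.05993   0.05993
  E         0.01637   0.07992
  solve Keq expr → x = 0.01998; check Q = 116.3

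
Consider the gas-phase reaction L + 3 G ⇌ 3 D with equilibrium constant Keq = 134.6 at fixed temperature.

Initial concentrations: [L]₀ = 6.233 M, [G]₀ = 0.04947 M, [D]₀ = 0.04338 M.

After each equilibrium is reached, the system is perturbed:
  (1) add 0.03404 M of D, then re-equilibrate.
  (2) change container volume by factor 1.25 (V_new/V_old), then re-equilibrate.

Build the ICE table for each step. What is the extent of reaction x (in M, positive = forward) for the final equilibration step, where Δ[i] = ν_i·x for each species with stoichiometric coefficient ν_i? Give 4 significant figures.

Q₀ = 0.1082 vs Keq = 134.6 ⇒ Q<K, forward
Step 1:
                    L           G           D
  I             6.233     0.04947     0.04338
  C          -0.01352    -0.04056     0.04056
  E             6.219    0.008907     0.08394
  solve Keq expr → x = 0.01352; check Q = 134.6
Then add 0.03404 M of D.
Step 2:
                    L           G           D
  I             6.219    0.008907       0.118
  C          0.001088    0.003265   -0.003265
  E             6.221     0.01217      0.1147
  solve Keq expr → x = -0.001088; check Q = 134.6
Then change container volume by factor 1.25 (V_new/V_old).
Step 3:
                    L           G           D
  I             4.976    0.009737     0.09177
  C        2.2487e-04  6.7462e-04 -6.7462e-04
  E             4.977     0.01041      0.0911
  solve Keq expr → x = -2.2487e-04; check Q = 134.6

x = -2.2487e-04 M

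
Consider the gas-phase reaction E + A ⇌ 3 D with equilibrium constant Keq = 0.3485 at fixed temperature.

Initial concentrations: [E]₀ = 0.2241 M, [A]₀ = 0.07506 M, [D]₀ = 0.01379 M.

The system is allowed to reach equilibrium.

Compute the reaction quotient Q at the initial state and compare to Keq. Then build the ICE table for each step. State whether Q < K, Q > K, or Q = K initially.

Q₀ = 1.5590e-04 vs Keq = 0.3485 ⇒ Q<K, forward
Step 1:
                   E          A          D
  Initial     0.2241    0.07506    0.01379
  Change    -0.03938   -0.03938     0.1181
  Equil       0.1847    0.03568     0.1319
  solve Keq expr → x = 0.03938; check Q = 0.3485

Q₀ = 1.5590e-04; Q < K (proceeds forward)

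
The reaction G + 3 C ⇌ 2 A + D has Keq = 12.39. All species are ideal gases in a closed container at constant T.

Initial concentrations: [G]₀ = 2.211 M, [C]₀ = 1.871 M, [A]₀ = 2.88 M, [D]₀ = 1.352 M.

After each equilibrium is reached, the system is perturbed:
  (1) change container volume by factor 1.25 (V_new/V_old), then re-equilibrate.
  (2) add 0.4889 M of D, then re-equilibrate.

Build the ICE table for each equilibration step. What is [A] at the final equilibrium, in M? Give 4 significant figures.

[A]_eq = 2.716 M

Q₀ = 0.7744 vs Keq = 12.39 ⇒ Q<K, forward
Step 1:
                   G          C          A          D
  Initial      2.211      1.871       2.88      1.352
  Change     -0.3069    -0.9207     0.6138     0.3069
  Equil        1.904     0.9503      3.494      1.659
  solve Keq expr → x = 0.3069; check Q = 12.39
Then change container volume by factor 1.25 (V_new/V_old).
Step 2:
                   G          C          A          D
  Initial      1.523     0.7603      2.795      1.327
  Change     0.01556    0.04669   -0.03112   -0.01556
  Equil        1.539      0.807      2.764      1.312
  solve Keq expr → x = -0.01556; check Q = 12.39
Then add 0.4889 M of D.
Step 3:
                   G          C          A          D
  Initial      1.539      0.807      2.764        1.8
  Change     0.02373    0.07119   -0.04746   -0.02373
  Equil        1.563     0.8781      2.716      1.777
  solve Keq expr → x = -0.02373; check Q = 12.39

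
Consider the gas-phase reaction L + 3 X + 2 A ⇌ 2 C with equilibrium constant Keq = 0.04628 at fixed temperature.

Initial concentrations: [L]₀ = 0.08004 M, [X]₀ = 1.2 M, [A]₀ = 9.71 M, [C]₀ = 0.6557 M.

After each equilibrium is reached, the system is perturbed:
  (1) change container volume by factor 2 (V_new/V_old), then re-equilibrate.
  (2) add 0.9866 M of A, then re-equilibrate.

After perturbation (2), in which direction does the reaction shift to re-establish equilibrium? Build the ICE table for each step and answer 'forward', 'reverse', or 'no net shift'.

Q₀ = 0.03297 vs Keq = 0.04628 ⇒ Q<K, forward
Step 1:
                   L          X          A          C
  init       0.08004        1.2       9.71     0.6557
  Δ         -0.01229   -0.03688   -0.02459    0.02459
  eq         0.06775      1.163      9.685     0.6803
  solve Keq expr → x = 0.01229; check Q = 0.04628
Then change container volume by factor 2 (V_new/V_old).
Step 2:
                   L          X          A          C
  init       0.03387     0.5816      4.843     0.3401
  Δ          0.06061     0.1818     0.1212    -0.1212
  eq         0.09448     0.7634      4.964     0.2189
  solve Keq expr → x = -0.06061; check Q = 0.04628
Then add 0.9866 M of A.
Step 3:
                   L          X          A          C
  init       0.09448     0.7634      5.951     0.2189
  Δ        -0.008767    -0.0263   -0.01753    0.01753
  eq         0.08571     0.7371      5.933     0.2365
  solve Keq expr → x = 0.008767; check Q = 0.04628

Direction: forward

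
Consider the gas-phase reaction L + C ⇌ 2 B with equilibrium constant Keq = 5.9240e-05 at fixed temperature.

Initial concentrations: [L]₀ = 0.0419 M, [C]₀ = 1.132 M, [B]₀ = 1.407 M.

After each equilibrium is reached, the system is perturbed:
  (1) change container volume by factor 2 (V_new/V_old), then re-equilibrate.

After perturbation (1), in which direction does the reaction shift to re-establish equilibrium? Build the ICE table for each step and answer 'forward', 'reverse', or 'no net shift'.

Q₀ = 41.74 vs Keq = 5.9240e-05 ⇒ Q>K, reverse
Step 1:
                  L         C         B
  I          0.0419     1.132     1.407
  C           0.699     0.699    -1.398
  E          0.7409     1.831  0.008965
  solve Keq expr → x = -0.699; check Q = 5.9240e-05
Then change container volume by factor 2 (V_new/V_old).
Step 2:
                  L         C         B
  I          0.3705    0.9155  0.004482
  C               0         0         0
  E          0.3705    0.9155  0.004482
  solve Keq expr → x = 0; check Q = 5.9240e-05

Direction: no net shift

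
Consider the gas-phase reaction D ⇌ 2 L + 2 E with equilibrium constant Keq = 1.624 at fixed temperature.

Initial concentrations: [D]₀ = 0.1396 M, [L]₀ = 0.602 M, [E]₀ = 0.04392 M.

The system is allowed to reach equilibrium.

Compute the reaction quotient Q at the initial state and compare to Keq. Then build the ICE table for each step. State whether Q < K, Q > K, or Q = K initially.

Q₀ = 0.005008; Q < K (proceeds forward)

Q₀ = 0.005008 vs Keq = 1.624 ⇒ Q<K, forward
Step 1:
                   D          L          E
  init        0.1396      0.602    0.04392
  Δ          -0.1104     0.2208     0.2208
  eq         0.02921     0.8228     0.2647
  solve Keq expr → x = 0.1104; check Q = 1.624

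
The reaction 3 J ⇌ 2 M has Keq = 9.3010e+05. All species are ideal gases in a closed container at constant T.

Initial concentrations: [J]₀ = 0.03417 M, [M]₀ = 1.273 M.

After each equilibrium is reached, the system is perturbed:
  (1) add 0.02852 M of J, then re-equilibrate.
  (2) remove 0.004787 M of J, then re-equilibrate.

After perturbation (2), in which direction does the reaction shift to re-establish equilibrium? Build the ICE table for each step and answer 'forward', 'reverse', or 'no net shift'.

Q₀ = 4.0618e+04 vs Keq = 9.3010e+05 ⇒ Q<K, forward
Step 1:
                   J          M
  Initial    0.03417      1.273
  Change    -0.02204     0.0147
  Equil      0.01213      1.288
  solve Keq expr → x = 0.007348; check Q = 9.3010e+05
Then add 0.02852 M of J.
Step 2:
                   J          M
  Initial    0.04065      1.288
  Change     -0.0284    0.01893
  Equil      0.01224      1.307
  solve Keq expr → x = 0.009467; check Q = 9.3010e+05
Then remove 0.004787 M of J.
Step 3:
                   J          M
  Initial   0.007457      1.307
  Change    0.004767  -0.003178
  Equil      0.01222      1.303
  solve Keq expr → x = -0.001589; check Q = 9.3010e+05

Direction: reverse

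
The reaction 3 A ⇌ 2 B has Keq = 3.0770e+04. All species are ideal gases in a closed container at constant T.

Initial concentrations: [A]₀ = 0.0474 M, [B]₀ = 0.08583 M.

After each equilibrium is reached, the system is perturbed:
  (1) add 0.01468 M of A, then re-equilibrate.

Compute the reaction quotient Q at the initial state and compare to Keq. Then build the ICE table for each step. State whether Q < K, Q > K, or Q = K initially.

Q₀ = 69.17; Q < K (proceeds forward)

Q₀ = 69.17 vs Keq = 3.0770e+04 ⇒ Q<K, forward
Step 1:
                    A           B
  init         0.0474     0.08583
  Δ          -0.03996     0.02664
  eq         0.007436      0.1125
  solve Keq expr → x = 0.01332; check Q = 3.0770e+04
Then add 0.01468 M of A.
Step 2:
                    A           B
  init        0.02212      0.1125
  Δ          -0.01427    0.009511
  eq         0.007849       0.122
  solve Keq expr → x = 0.004756; check Q = 3.0770e+04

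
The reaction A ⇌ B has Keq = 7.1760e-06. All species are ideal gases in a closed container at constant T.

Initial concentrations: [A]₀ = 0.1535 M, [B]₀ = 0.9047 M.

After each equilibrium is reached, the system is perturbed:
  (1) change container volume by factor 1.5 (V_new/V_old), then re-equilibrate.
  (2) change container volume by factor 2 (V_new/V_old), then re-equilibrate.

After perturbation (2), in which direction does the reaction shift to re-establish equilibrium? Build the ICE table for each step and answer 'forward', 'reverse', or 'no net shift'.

Q₀ = 5.894 vs Keq = 7.1760e-06 ⇒ Q>K, reverse
Step 1:
                  A         B
  I          0.1535    0.9047
  C          0.9047   -0.9047
  E           1.058 7.5936e-06
  solve Keq expr → x = -0.9047; check Q = 7.1760e-06
Then change container volume by factor 1.5 (V_new/V_old).
Step 2:
                  A         B
  I          0.7055 5.0624e-06
  C               0         0
  E          0.7055 5.0624e-06
  solve Keq expr → x = 0; check Q = 7.1760e-06
Then change container volume by factor 2 (V_new/V_old).
Step 3:
                  A         B
  I          0.3527 2.5312e-06
  C               0         0
  E          0.3527 2.5312e-06
  solve Keq expr → x = 0; check Q = 7.1760e-06

Direction: no net shift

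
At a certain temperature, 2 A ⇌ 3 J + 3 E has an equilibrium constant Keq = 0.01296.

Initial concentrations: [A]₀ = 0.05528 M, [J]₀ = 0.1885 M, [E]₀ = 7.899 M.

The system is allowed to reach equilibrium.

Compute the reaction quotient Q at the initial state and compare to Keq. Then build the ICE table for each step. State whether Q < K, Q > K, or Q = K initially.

Q₀ = 1080; Q > K (proceeds reverse)

Q₀ = 1080 vs Keq = 0.01296 ⇒ Q>K, reverse
Step 1:
                   A          J          E
  I          0.05528     0.1885      7.899
  C           0.1193     -0.179     -0.179
  E           0.1746   0.009505       7.72
  solve Keq expr → x = -0.05966; check Q = 0.01296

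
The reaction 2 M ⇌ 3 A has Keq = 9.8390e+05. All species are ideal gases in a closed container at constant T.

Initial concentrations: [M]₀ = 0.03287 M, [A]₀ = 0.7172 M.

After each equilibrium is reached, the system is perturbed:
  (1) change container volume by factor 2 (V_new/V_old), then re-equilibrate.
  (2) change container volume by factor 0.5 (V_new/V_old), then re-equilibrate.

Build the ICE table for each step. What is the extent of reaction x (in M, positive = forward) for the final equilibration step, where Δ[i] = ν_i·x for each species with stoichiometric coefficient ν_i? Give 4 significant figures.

x = -9.8743e-05 M

Q₀ = 341.4 vs Keq = 9.8390e+05 ⇒ Q<K, forward
Step 1:
                   M          A
  I          0.03287     0.7172
  C         -0.03219    0.04829
  E       6.7521e-04     0.7655
  solve Keq expr → x = 0.0161; check Q = 9.8390e+05
Then change container volume by factor 2 (V_new/V_old).
Step 2:
                   M          A
  I       3.3760e-04     0.3827
  C       -9.8743e-05 1.4811e-04
  E       2.3886e-04     0.3829
  solve Keq expr → x = 4.9371e-05; check Q = 9.8390e+05
Then change container volume by factor 0.5 (V_new/V_old).
Step 3:
                   M          A
  I       4.7772e-04     0.7658
  C       1.9749e-04 -2.9623e-04
  E       6.7521e-04     0.7655
  solve Keq expr → x = -9.8743e-05; check Q = 9.8390e+05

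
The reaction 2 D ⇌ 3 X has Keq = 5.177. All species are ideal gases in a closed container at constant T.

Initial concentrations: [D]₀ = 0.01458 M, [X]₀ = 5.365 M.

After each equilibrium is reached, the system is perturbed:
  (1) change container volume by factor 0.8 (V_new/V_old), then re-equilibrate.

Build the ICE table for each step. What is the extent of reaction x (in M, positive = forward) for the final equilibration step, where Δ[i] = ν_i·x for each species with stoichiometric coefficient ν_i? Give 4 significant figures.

Q₀ = 7.2643e+05 vs Keq = 5.177 ⇒ Q>K, reverse
Step 1:
                    D           X
  init        0.01458       5.365
  Δ             1.837      -2.756
  eq            1.852       2.609
  solve Keq expr → x = -0.9187; check Q = 5.177
Then change container volume by factor 0.8 (V_new/V_old).
Step 2:
                    D           X
  init          2.315       3.261
  Δ           0.09881     -0.1482
  eq            2.414       3.113
  solve Keq expr → x = -0.04941; check Q = 5.177

x = -0.04941 M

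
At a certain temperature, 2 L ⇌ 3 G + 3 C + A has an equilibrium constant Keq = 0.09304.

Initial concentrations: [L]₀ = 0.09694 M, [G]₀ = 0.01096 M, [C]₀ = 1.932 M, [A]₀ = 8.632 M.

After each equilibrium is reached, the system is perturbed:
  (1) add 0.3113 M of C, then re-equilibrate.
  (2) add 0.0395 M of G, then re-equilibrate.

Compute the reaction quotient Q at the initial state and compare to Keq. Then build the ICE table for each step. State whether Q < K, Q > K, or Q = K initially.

Q₀ = 0.008721; Q < K (proceeds forward)

Q₀ = 0.008721 vs Keq = 0.09304 ⇒ Q<K, forward
Step 1:
                  L         G         C         A
  Initial   0.09694   0.01096     1.932     8.632
  Change  -0.007809   0.01171   0.01171  0.003904
  Equil     0.08913   0.02267     1.944     8.636
  solve Keq expr → x = 0.003904; check Q = 0.09304
Then add 0.3113 M of C.
Step 2:
                  L         G         C         A
  Initial   0.08913   0.02267     2.255     8.636
  Change   0.001886  -0.00283  -0.00283 -9.4319e-04
  Equil     0.09102   0.01984     2.252     8.635
  solve Keq expr → x = -9.4319e-04; check Q = 0.09304
Then add 0.0395 M of G.
Step 3:
                  L         G         C         A
  Initial   0.09102   0.05934     2.252     8.635
  Change    0.02386  -0.03578  -0.03578  -0.01193
  Equil      0.1149   0.02356     2.216     8.623
  solve Keq expr → x = -0.01193; check Q = 0.09304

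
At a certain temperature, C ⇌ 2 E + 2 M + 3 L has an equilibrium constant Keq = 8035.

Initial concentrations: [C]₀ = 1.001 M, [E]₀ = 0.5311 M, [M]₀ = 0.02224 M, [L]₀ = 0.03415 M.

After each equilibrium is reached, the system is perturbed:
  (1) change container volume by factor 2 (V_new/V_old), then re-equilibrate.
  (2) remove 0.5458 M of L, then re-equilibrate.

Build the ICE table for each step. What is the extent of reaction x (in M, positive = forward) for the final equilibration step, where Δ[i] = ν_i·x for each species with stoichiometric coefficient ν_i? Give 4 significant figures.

x = 5.2191e-04 M

Q₀ = 5.5509e-09 vs Keq = 8035 ⇒ Q<K, forward
Step 1:
                  C         E         M         L
  I           1.001    0.5311   0.02224   0.03415
  C         -0.9401      1.88      1.88      2.82
  E         0.06091     2.411     1.902     2.854
  solve Keq expr → x = 0.9401; check Q = 8035
Then change container volume by factor 2 (V_new/V_old).
Step 2:
                  C         E         M         L
  I         0.03045     1.206    0.9512     1.427
  C        -0.02974   0.05949   0.05949   0.08923
  E       7.0960e-04     1.265     1.011     1.516
  solve Keq expr → x = 0.02974; check Q = 8035
Then remove 0.5458 M of L.
Step 3:
                  C         E         M         L
  I       7.0960e-04     1.265     1.011    0.9706
  C       -5.2191e-04  0.001044  0.001044  0.001566
  E       1.8768e-04     1.266     1.012    0.9722
  solve Keq expr → x = 5.2191e-04; check Q = 8035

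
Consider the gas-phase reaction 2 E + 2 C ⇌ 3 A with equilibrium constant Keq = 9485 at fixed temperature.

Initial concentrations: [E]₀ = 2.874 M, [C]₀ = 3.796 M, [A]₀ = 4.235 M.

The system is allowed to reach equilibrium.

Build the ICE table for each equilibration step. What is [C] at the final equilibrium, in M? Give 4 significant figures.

[C]_eq = 1.135 M

Q₀ = 0.6382 vs Keq = 9485 ⇒ Q<K, forward
Step 1:
                    E           C           A
  init          2.874       3.796       4.235
  Δ            -2.661      -2.661       3.991
  eq           0.2134       1.135       8.226
  solve Keq expr → x = 1.33; check Q = 9485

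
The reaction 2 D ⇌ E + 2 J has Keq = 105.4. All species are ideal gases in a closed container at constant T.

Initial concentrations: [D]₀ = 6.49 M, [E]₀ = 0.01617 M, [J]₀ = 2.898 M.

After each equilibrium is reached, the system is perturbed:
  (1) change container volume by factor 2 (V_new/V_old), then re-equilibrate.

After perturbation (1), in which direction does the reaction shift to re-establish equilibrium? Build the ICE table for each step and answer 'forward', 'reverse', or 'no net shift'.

Q₀ = 0.003224 vs Keq = 105.4 ⇒ Q<K, forward
Step 1:
                   D          E          J
  init          6.49    0.01617      2.898
  Δ           -5.211      2.606      5.211
  eq           1.279      2.622      8.109
  solve Keq expr → x = 2.606; check Q = 105.4
Then change container volume by factor 2 (V_new/V_old).
Step 2:
                   D          E          J
  init        0.6395      1.311      4.055
  Δ          -0.1561    0.07805     0.1561
  eq          0.4834      1.389      4.211
  solve Keq expr → x = 0.07805; check Q = 105.4

Direction: forward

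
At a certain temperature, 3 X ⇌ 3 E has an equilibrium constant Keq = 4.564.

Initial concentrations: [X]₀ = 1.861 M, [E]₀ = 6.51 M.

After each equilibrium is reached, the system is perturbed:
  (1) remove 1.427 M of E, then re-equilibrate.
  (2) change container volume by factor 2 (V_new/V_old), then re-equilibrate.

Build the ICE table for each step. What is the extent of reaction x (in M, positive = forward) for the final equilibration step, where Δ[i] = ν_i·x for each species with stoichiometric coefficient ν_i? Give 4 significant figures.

x = 0 M

Q₀ = 42.81 vs Keq = 4.564 ⇒ Q>K, reverse
Step 1:
                  X         E
  I           1.861      6.51
  C           1.287    -1.287
  E           3.148     5.223
  solve Keq expr → x = -0.4292; check Q = 4.564
Then remove 1.427 M of E.
Step 2:
                  X         E
  I           3.148     3.796
  C         -0.5367    0.5367
  E           2.612     4.332
  solve Keq expr → x = 0.1789; check Q = 4.564
Then change container volume by factor 2 (V_new/V_old).
Step 3:
                  X         E
  I           1.306     2.166
  C               0         0
  E           1.306     2.166
  solve Keq expr → x = 0; check Q = 4.564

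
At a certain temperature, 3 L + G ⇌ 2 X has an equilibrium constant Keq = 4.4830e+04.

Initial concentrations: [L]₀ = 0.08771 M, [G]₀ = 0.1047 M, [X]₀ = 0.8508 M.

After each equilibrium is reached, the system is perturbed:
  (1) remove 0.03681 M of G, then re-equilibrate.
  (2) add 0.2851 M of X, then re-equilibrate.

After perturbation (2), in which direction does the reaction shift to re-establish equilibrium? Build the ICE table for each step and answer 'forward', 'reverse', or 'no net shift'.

Q₀ = 1.0246e+04 vs Keq = 4.4830e+04 ⇒ Q<K, forward
Step 1:
                    L           G           X
  init        0.08771      0.1047      0.8508
  Δ          -0.03127    -0.01042     0.02085
  eq          0.05644     0.09428      0.8716
  solve Keq expr → x = 0.01042; check Q = 4.4830e+04
Then remove 0.03681 M of G.
Step 2:
                    L           G           X
  init        0.05644     0.05747      0.8716
  Δ          0.008744    0.002915    -0.00583
  eq          0.06518     0.06038      0.8658
  solve Keq expr → x = -0.002915; check Q = 4.4830e+04
Then add 0.2851 M of X.
Step 3:
                    L           G           X
  init        0.06518     0.06038       1.151
  Δ           0.01165    0.003884   -0.007768
  eq          0.07683     0.06426       1.143
  solve Keq expr → x = -0.003884; check Q = 4.4830e+04

Direction: reverse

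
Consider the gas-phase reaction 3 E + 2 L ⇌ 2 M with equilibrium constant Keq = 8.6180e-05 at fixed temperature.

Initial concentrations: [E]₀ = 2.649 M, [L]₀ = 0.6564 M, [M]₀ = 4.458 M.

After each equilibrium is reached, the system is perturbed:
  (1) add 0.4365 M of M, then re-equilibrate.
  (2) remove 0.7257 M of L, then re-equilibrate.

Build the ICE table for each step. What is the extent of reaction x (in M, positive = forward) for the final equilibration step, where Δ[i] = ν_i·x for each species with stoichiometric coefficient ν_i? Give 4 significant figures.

Q₀ = 2.481 vs Keq = 8.6180e-05 ⇒ Q>K, reverse
Step 1:
                    E           L           M
  Initial       2.649      0.6564       4.458
  Change        5.355        3.57       -3.57
  Equil         8.004       4.226      0.8883
  solve Keq expr → x = -1.785; check Q = 8.6180e-05
Then add 0.4365 M of M.
Step 2:
                    E           L           M
  Initial       8.004       4.226       1.325
  Change       0.4421      0.2947     -0.2947
  Equil         8.446       4.521        1.03
  solve Keq expr → x = -0.1474; check Q = 8.6180e-05
Then remove 0.7257 M of L.
Step 3:
                    E           L           M
  Initial       8.446       3.795        1.03
  Change       0.1692      0.1128     -0.1128
  Equil         8.615       3.908      0.9173
  solve Keq expr → x = -0.05639; check Q = 8.6180e-05

x = -0.05639 M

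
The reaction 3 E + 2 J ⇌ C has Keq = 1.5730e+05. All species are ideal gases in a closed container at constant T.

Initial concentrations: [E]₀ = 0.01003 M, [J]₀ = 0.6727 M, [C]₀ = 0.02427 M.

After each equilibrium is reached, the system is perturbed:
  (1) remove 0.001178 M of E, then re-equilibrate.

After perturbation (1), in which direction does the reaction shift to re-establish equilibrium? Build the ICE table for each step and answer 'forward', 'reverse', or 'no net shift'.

Q₀ = 5.3153e+04 vs Keq = 1.5730e+05 ⇒ Q<K, forward
Step 1:
                   E          J          C
  I          0.01003     0.6727    0.02427
  C        -0.002937  -0.001958 9.7915e-04
  E         0.007093     0.6707    0.02525
  solve Keq expr → x = 9.7915e-04; check Q = 1.5730e+05
Then remove 0.001178 M of E.
Step 2:
                   E          J          C
  I         0.005915     0.6707    0.02525
  C         0.001137 7.5801e-04 -3.7901e-04
  E         0.007052     0.6715    0.02487
  solve Keq expr → x = -3.7901e-04; check Q = 1.5730e+05

Direction: reverse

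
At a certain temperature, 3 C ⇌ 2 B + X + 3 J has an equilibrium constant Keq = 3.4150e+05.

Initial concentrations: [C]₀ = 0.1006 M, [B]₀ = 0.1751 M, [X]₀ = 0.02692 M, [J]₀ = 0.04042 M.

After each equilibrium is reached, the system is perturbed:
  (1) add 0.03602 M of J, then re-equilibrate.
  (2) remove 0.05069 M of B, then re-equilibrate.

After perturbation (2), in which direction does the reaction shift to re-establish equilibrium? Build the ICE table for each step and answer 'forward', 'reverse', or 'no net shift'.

Direction: forward

Q₀ = 5.3536e-05 vs Keq = 3.4150e+05 ⇒ Q<K, forward
Step 1:
                  C         B         X         J
  Initial    0.1006    0.1751   0.02692   0.04042
  Change    -0.1003   0.06686   0.03343    0.1003
  Equil   3.0662e-04     0.242   0.06035    0.1407
  solve Keq expr → x = 0.03343; check Q = 3.4150e+05
Then add 0.03602 M of J.
Step 2:
                  C         B         X         J
  Initial 3.0662e-04     0.242   0.06035    0.1767
  Change  7.8208e-05 -5.2138e-05 -2.6069e-05 -7.8208e-05
  Equil   3.8483e-04    0.2419   0.06033    0.1767
  solve Keq expr → x = -2.6069e-05; check Q = 3.4150e+05
Then remove 0.05069 M of B.
Step 3:
                  C         B         X         J
  Initial 3.8483e-04    0.1912   0.06033    0.1767
  Change  -5.5655e-05 3.7103e-05 1.8552e-05 5.5655e-05
  Equil   3.2917e-04    0.1913   0.06034    0.1767
  solve Keq expr → x = 1.8552e-05; check Q = 3.4150e+05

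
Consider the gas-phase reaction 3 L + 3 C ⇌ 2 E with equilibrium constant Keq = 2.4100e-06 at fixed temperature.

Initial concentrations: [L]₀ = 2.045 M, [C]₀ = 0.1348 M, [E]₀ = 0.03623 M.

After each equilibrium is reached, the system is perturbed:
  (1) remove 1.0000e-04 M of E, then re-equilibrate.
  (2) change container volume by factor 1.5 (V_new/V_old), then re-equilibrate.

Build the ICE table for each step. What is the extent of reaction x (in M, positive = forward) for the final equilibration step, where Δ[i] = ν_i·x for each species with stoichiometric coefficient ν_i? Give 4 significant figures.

Q₀ = 0.06266 vs Keq = 2.4100e-06 ⇒ Q>K, reverse
Step 1:
                   L          C          E
  I            2.045     0.1348    0.03623
  C          0.05377    0.05377   -0.03584
  E            2.099     0.1886 3.8650e-04
  solve Keq expr → x = -0.01792; check Q = 2.4100e-06
Then remove 1.0000e-04 M of E.
Step 2:
                   L          C          E
  I            2.099     0.1886 2.8650e-04
  C       -1.4925e-04 -1.4925e-04 9.9500e-05
  E            2.099     0.1884 3.8600e-04
  solve Keq expr → x = 4.9750e-05; check Q = 2.4100e-06
Then change container volume by factor 1.5 (V_new/V_old).
Step 3:
                   L          C          E
  I            1.399     0.1256 2.5733e-04
  C       2.1397e-04 2.1397e-04 -1.4264e-04
  E            1.399     0.1258 1.1469e-04
  solve Keq expr → x = -7.1322e-05; check Q = 2.4100e-06

x = -7.1322e-05 M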